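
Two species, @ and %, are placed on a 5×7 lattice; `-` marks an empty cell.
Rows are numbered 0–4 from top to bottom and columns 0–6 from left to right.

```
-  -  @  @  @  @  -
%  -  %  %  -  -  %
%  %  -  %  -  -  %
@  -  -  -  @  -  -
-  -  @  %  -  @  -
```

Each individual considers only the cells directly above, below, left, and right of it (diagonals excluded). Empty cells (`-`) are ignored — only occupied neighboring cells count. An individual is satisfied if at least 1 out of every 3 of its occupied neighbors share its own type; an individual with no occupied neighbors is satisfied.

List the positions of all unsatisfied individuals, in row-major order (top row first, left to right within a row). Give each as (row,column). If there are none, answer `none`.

(3,0), (4,2), (4,3)

(0,2)@ 1/2 ok
(0,3)@ 2/3 ok
(0,4)@ 2/2 ok
(0,5)@ 1/1 ok
(1,0)% 1/1 ok
(1,2)% 1/2 ok
(1,3)% 2/3 ok
(1,6)% 1/1 ok
(2,0)% 2/3 ok
(2,1)% 1/1 ok
(2,3)% 1/1 ok
(2,6)% 1/1 ok
(3,0)@ 0/1 unhappy
(3,4)@ 0/0 ok
(4,2)@ 0/1 unhappy
(4,3)% 0/1 unhappy
(4,5)@ 0/0 ok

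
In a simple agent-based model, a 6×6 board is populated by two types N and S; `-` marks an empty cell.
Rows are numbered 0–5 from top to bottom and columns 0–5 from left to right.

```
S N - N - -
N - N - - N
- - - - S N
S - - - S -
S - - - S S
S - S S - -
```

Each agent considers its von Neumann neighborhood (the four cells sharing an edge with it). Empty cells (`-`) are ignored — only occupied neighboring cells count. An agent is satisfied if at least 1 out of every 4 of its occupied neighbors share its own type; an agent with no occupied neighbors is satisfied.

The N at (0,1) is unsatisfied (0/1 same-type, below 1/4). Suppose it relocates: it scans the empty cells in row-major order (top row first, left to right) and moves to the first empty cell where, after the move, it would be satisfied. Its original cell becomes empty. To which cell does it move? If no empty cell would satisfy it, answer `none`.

(0,2)

Vacating (0,1). Empty cells in order:
  (0,2): 2/2 same-type → satisfied — stop here.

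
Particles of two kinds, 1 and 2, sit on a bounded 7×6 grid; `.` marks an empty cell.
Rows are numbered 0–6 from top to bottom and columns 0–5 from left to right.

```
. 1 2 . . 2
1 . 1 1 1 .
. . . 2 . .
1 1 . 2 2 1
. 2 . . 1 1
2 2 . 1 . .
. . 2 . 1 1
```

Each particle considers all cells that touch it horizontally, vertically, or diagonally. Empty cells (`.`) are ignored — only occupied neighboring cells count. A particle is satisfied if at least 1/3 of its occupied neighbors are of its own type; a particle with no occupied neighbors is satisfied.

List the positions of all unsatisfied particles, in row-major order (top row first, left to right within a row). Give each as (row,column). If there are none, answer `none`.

Row 0: (0,1)1 2/3 satisfied · (0,2)2 0/3 not · (0,5)2 0/1 not
Row 1: (1,0)1 1/1 satisfied · (1,2)1 2/4 satisfied · (1,3)1 2/4 satisfied · (1,4)1 1/3 satisfied
Row 2: (2,3)2 2/5 satisfied
Row 3: (3,0)1 1/2 satisfied · (3,1)1 1/2 satisfied · (3,3)2 2/3 satisfied · (3,4)2 2/5 satisfied · (3,5)1 2/3 satisfied
Row 4: (4,1)2 2/4 satisfied · (4,4)1 3/5 satisfied · (4,5)1 2/3 satisfied
Row 5: (5,0)2 2/2 satisfied · (5,1)2 3/3 satisfied · (5,3)1 2/3 satisfied
Row 6: (6,2)2 1/2 satisfied · (6,4)1 2/2 satisfied · (6,5)1 1/1 satisfied

(0,2), (0,5)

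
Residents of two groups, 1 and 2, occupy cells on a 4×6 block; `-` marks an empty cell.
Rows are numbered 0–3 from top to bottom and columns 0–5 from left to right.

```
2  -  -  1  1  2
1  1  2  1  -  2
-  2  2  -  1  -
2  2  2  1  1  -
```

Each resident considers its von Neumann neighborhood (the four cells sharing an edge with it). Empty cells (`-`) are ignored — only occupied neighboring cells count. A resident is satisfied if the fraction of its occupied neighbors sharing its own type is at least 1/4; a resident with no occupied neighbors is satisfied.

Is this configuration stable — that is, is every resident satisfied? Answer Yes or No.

No

Row 0: (0,0)2 0/1 ✗ · (0,3)1 2/2 ✓ · (0,4)1 1/2 ✓ · (0,5)2 1/2 ✓
Row 1: (1,0)1 1/2 ✓ · (1,1)1 1/3 ✓ · (1,2)2 1/3 ✓ · (1,3)1 1/2 ✓ · (1,5)2 1/1 ✓
Row 2: (2,1)2 2/3 ✓ · (2,2)2 3/3 ✓ · (2,4)1 1/1 ✓
Row 3: (3,0)2 1/1 ✓ · (3,1)2 3/3 ✓ · (3,2)2 2/3 ✓ · (3,3)1 1/2 ✓ · (3,4)1 2/2 ✓
For instance (0,0) has only 0/1 same-type neighbors, below 1/4.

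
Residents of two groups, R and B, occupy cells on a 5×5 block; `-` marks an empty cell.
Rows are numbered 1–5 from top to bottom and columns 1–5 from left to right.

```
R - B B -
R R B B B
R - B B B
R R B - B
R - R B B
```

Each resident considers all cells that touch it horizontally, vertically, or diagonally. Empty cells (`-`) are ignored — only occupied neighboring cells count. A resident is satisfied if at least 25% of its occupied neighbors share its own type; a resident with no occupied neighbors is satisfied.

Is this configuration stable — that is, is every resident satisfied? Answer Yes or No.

(1,1)R 2/2 ok
(1,3)B 3/4 ok
(1,4)B 4/4 ok
(2,1)R 3/3 ok
(2,2)R 3/6 ok
(2,3)B 5/6 ok
(2,4)B 7/7 ok
(2,5)B 4/4 ok
(3,1)R 4/4 ok
(3,3)B 4/6 ok
(3,4)B 7/7 ok
(3,5)B 4/4 ok
(4,1)R 3/3 ok
(4,2)R 4/6 ok
(4,3)B 3/5 ok
(4,5)B 4/4 ok
(5,1)R 2/2 ok
(5,3)R 1/3 ok
(5,4)B 3/4 ok
(5,5)B 2/2 ok
All meet the threshold, so the configuration is stable.

Yes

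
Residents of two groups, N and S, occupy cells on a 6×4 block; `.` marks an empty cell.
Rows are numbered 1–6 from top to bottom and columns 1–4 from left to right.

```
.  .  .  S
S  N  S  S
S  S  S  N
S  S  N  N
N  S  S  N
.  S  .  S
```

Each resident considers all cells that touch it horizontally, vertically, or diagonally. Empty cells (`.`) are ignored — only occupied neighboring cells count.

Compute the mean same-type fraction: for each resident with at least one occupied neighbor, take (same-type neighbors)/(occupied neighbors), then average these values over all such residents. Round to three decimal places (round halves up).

0.577

(1,4)S 2/2
(2,1)S 2/3
(2,2)N 0/5
(2,3)S 4/6
(2,4)S 3/4
(3,1)S 4/5
(3,2)S 6/8
(3,3)S 4/8
(3,4)N 2/5
(4,1)S 4/5
(4,2)S 6/8
(4,3)N 3/8
(4,4)N 3/5
(5,1)N 0/4
(5,2)S 4/6
(5,3)S 4/7
(5,4)N 2/4
(6,2)S 2/3
(6,4)S 1/2
Sum over 19 residents: 2/2 + 2/3 + 0/5 + 4/6 + 3/4 + 4/5 + 6/8 + 4/8 + 2/5 + 4/5 + 6/8 + 3/8 + 3/5 + 0/4 + 4/6 + 4/7 + 2/4 + 2/3 + 1/2 = 9209/840; mean = 9209/840 ÷ 19 = 9209/15960 = 0.577005… → 0.577.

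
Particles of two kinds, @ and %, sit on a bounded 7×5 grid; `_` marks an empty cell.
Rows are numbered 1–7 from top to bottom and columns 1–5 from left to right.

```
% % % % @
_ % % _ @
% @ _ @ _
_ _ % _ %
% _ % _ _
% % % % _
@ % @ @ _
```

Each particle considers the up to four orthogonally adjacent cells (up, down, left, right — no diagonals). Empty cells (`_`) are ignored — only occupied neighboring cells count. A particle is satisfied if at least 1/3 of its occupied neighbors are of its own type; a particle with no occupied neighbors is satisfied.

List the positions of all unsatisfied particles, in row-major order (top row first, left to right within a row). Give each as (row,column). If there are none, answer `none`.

(3,1), (3,2), (7,1)

Row 1: (1,1)% 1/1 satisfied · (1,2)% 3/3 satisfied · (1,3)% 3/3 satisfied · (1,4)% 1/2 satisfied · (1,5)@ 1/2 satisfied
Row 2: (2,2)% 2/3 satisfied · (2,3)% 2/2 satisfied · (2,5)@ 1/1 satisfied
Row 3: (3,1)% 0/1 not · (3,2)@ 0/2 not · (3,4)@ 0/0 satisfied
Row 4: (4,3)% 1/1 satisfied · (4,5)% 0/0 satisfied
Row 5: (5,1)% 1/1 satisfied · (5,3)% 2/2 satisfied
Row 6: (6,1)% 2/3 satisfied · (6,2)% 3/3 satisfied · (6,3)% 3/4 satisfied · (6,4)% 1/2 satisfied
Row 7: (7,1)@ 0/2 not · (7,2)% 1/3 satisfied · (7,3)@ 1/3 satisfied · (7,4)@ 1/2 satisfied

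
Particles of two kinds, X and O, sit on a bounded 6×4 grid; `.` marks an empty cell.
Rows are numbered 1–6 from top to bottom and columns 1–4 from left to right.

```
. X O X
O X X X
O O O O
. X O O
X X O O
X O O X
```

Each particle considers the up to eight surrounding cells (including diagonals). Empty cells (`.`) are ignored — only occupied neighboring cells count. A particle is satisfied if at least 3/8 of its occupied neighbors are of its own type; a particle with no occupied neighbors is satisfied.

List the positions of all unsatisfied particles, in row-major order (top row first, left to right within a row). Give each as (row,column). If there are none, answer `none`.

(1,2)X 2/4 ok
(1,3)O 0/5 unhappy
(1,4)X 2/3 ok
(2,1)O 2/4 ok
(2,2)X 2/7 unhappy
(2,3)X 4/8 ok
(2,4)X 2/5 ok
(3,1)O 2/4 ok
(3,2)O 4/7 ok
(3,3)O 4/8 ok
(3,4)O 3/5 ok
(4,2)X 2/7 unhappy
(4,3)O 6/8 ok
(4,4)O 5/5 ok
(5,1)X 3/4 ok
(5,2)X 3/7 ok
(5,3)O 5/8 ok
(5,4)O 4/5 ok
(6,1)X 2/3 ok
(6,2)O 2/5 ok
(6,3)O 3/5 ok
(6,4)X 0/3 unhappy

(1,3), (2,2), (4,2), (6,4)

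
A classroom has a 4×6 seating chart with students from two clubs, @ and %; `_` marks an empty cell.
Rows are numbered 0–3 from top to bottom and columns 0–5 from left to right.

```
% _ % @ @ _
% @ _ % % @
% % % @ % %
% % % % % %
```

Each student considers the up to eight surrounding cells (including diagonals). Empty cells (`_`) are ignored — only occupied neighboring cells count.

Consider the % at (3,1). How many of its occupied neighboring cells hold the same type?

5

Occupied neighbors of (3,1): (2,0)=%, (2,1)=%, (2,2)=%, (3,0)=%, (3,2)=%.
Same type (%): 5 of 5.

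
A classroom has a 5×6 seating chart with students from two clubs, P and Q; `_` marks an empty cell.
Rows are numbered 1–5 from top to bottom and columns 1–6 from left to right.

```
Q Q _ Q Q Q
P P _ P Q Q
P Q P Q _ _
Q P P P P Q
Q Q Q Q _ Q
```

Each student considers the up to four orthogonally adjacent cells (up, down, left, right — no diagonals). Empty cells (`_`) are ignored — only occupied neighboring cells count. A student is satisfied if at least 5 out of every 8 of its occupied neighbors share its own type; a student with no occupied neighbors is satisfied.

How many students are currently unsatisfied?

Row 1: (1,1)Q 1/2 unhappy · (1,2)Q 1/2 unhappy · (1,4)Q 1/2 unhappy · (1,5)Q 3/3 ok · (1,6)Q 2/2 ok
Row 2: (2,1)P 2/3 ok · (2,2)P 1/3 unhappy · (2,4)P 0/3 unhappy · (2,5)Q 2/3 ok · (2,6)Q 2/2 ok
Row 3: (3,1)P 1/3 unhappy · (3,2)Q 0/4 unhappy · (3,3)P 1/3 unhappy · (3,4)Q 0/3 unhappy
Row 4: (4,1)Q 1/3 unhappy · (4,2)P 1/4 unhappy · (4,3)P 3/4 ok · (4,4)P 2/4 unhappy · (4,5)P 1/2 unhappy · (4,6)Q 1/2 unhappy
Row 5: (5,1)Q 2/2 ok · (5,2)Q 2/3 ok · (5,3)Q 2/3 ok · (5,4)Q 1/2 unhappy · (5,6)Q 1/1 ok
Unsatisfied: (1,1), (1,2), (1,4), (2,2), (2,4), (3,1), (3,2), (3,3), (3,4), (4,1), (4,2), (4,4), (4,5), (4,6), (5,4) — 15 in total.

15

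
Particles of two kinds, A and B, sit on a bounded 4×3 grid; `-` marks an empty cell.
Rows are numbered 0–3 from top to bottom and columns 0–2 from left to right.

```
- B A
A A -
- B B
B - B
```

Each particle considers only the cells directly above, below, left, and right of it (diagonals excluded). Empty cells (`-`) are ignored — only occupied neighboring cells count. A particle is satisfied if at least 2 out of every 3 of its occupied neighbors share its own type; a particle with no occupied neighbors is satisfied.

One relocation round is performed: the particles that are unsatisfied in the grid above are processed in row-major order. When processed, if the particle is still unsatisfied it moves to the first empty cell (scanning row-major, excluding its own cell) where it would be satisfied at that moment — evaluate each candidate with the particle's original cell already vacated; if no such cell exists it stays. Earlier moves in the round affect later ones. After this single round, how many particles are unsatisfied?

Initially unsatisfied (in order): (0,1), (0,2), (1,1), (2,1).
  (0,1) → (2,0).
  (0,2): now satisfied by earlier moves; stays.
  (1,1) → (0,0).
  (2,1): now satisfied by earlier moves; stays.
Resulting grid:
A - A
A - -
B B B
B - B
Unsatisfied now: (1,0).

1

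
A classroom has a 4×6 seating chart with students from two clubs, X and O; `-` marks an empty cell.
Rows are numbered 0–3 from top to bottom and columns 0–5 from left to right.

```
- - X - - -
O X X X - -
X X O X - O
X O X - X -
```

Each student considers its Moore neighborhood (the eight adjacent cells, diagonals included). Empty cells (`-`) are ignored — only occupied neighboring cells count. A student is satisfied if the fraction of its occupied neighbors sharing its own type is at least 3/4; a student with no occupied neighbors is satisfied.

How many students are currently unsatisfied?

Row 0: (0,2)X 3/3 ok
Row 1: (1,0)O 0/3 unhappy · (1,1)X 4/6 unhappy · (1,2)X 5/6 ok · (1,3)X 3/4 ok
Row 2: (2,0)X 3/5 unhappy · (2,1)X 5/8 unhappy · (2,2)O 1/7 unhappy · (2,3)X 4/5 ok · (2,5)O 0/1 unhappy
Row 3: (3,0)X 2/3 unhappy · (3,1)O 1/5 unhappy · (3,2)X 2/4 unhappy · (3,4)X 1/2 unhappy
Unsatisfied: (1,0), (1,1), (2,0), (2,1), (2,2), (2,5), (3,0), (3,1), (3,2), (3,4) — 10 in total.

10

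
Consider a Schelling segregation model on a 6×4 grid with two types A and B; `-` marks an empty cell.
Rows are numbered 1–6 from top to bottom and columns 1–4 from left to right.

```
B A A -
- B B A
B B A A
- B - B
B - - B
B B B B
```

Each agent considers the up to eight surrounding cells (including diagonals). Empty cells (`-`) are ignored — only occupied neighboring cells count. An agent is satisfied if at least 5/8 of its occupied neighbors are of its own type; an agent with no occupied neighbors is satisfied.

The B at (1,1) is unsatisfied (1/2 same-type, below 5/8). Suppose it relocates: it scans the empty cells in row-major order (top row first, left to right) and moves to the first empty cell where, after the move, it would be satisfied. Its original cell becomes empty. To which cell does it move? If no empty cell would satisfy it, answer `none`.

(2,1)

Vacating (1,1). Empty cells in order:
  (1,4): 1/3 same-type → still unsatisfied.
  (2,1): 3/4 same-type → satisfied — stop here.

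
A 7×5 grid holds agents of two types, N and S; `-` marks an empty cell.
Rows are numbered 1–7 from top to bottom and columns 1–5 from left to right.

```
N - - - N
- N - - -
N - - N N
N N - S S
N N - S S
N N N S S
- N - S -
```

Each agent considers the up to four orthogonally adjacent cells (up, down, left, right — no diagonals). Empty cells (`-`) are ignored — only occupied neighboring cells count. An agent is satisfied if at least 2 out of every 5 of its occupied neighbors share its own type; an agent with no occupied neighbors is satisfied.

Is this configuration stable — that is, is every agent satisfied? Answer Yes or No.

(1,1)N 0/0 ✓
(1,5)N 0/0 ✓
(2,2)N 0/0 ✓
(3,1)N 1/1 ✓
(3,4)N 1/2 ✓
(3,5)N 1/2 ✓
(4,1)N 3/3 ✓
(4,2)N 2/2 ✓
(4,4)S 2/3 ✓
(4,5)S 2/3 ✓
(5,1)N 3/3 ✓
(5,2)N 3/3 ✓
(5,4)S 3/3 ✓
(5,5)S 3/3 ✓
(6,1)N 2/2 ✓
(6,2)N 4/4 ✓
(6,3)N 1/2 ✓
(6,4)S 3/4 ✓
(6,5)S 2/2 ✓
(7,2)N 1/1 ✓
(7,4)S 1/1 ✓
All meet the threshold, so the configuration is stable.

Yes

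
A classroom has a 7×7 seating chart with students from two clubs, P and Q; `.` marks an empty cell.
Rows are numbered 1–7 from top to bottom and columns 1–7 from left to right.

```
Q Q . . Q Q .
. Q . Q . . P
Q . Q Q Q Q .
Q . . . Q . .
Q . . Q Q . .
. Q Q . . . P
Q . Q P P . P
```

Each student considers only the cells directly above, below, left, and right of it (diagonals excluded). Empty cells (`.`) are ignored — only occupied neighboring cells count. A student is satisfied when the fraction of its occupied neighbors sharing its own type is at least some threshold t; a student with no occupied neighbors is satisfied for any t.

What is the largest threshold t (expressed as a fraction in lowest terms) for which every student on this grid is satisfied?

Row 1: (1,1)Q 1/1 · (1,2)Q 2/2 · (1,5)Q 1/1 · (1,6)Q 1/1
Row 2: (2,2)Q 1/1 · (2,4)Q 1/1 · (2,7)P — no occupied neighbors
Row 3: (3,1)Q 1/1 · (3,3)Q 1/1 · (3,4)Q 3/3 · (3,5)Q 3/3 · (3,6)Q 1/1
Row 4: (4,1)Q 2/2 · (4,5)Q 2/2
Row 5: (5,1)Q 1/1 · (5,4)Q 1/1 · (5,5)Q 2/2
Row 6: (6,2)Q 1/1 · (6,3)Q 2/2 · (6,7)P 1/1
Row 7: (7,1)Q — no occupied neighbors · (7,3)Q 1/2 · (7,4)P 1/2 · (7,5)P 1/1 · (7,7)P 1/1
The smallest same-type fraction is 1/2 at (7,3), which reduces to 1/2. Any threshold above that leaves this student unsatisfied.

1/2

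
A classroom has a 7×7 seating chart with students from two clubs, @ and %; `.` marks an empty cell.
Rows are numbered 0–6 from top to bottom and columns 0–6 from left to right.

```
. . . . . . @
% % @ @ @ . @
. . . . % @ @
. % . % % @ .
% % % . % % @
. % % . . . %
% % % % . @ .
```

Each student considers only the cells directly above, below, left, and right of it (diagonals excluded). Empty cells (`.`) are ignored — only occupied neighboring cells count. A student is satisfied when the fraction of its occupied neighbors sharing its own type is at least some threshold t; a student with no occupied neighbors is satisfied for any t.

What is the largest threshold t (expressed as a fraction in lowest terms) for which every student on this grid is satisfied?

0/1

(0,6)@ 1/1
(1,0)% 1/1
(1,1)% 1/2
(1,2)@ 1/2
(1,3)@ 2/2
(1,4)@ 1/2
(1,6)@ 2/2
(2,4)% 1/3
(2,5)@ 2/3
(2,6)@ 2/2
(3,1)% 1/1
(3,3)% 1/1
(3,4)% 3/4
(3,5)@ 1/3
(4,0)% 1/1
(4,1)% 4/4
(4,2)% 2/2
(4,4)% 2/2
(4,5)% 1/3
(4,6)@ 0/2
(5,1)% 3/3
(5,2)% 3/3
(5,6)% 0/1
(6,0)% 1/1
(6,1)% 3/3
(6,2)% 3/3
(6,3)% 1/1
(6,5)@ — no occupied neighbors
The smallest same-type fraction is 0/2 at (4,6), which reduces to 0/1. Any threshold above that leaves this student unsatisfied.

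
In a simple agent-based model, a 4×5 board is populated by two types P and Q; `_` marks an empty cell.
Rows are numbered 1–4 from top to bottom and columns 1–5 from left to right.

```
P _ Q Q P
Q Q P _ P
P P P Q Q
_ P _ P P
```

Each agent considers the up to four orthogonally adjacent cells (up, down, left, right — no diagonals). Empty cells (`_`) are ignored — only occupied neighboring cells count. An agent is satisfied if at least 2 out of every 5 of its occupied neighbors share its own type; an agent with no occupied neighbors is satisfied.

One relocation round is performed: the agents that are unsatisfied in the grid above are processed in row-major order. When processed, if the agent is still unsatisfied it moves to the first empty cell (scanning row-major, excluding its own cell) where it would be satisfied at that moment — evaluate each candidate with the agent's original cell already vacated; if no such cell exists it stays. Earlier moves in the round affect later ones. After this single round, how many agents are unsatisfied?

1

Initially unsatisfied (in order): (1,1), (2,1), (2,2), (2,3), (3,4), (3,5).
  (1,1) → (2,4).
  (2,1): now satisfied by earlier moves; stays.
  (2,2) → (1,1).
  (2,3): now satisfied by earlier moves; stays.
  (3,4) → (1,2).
  (3,5) → (2,2).
Resulting grid:
Q Q Q Q P
Q Q P P P
P P P _ _
_ P _ P P
Unsatisfied now: (1,4).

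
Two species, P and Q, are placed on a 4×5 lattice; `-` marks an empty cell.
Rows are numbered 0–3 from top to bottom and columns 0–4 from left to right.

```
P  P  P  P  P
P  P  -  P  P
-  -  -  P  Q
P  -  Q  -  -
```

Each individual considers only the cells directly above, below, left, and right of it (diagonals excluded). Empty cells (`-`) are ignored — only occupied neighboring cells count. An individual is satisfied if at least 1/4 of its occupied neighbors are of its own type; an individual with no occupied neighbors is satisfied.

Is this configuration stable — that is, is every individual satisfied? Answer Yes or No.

No

Row 0: (0,0)P 2/2 satisfied · (0,1)P 3/3 satisfied · (0,2)P 2/2 satisfied · (0,3)P 3/3 satisfied · (0,4)P 2/2 satisfied
Row 1: (1,0)P 2/2 satisfied · (1,1)P 2/2 satisfied · (1,3)P 3/3 satisfied · (1,4)P 2/3 satisfied
Row 2: (2,3)P 1/2 satisfied · (2,4)Q 0/2 not
Row 3: (3,0)P 0/0 satisfied · (3,2)Q 0/0 satisfied
For instance (2,4) has only 0/2 same-type neighbors, below 1/4.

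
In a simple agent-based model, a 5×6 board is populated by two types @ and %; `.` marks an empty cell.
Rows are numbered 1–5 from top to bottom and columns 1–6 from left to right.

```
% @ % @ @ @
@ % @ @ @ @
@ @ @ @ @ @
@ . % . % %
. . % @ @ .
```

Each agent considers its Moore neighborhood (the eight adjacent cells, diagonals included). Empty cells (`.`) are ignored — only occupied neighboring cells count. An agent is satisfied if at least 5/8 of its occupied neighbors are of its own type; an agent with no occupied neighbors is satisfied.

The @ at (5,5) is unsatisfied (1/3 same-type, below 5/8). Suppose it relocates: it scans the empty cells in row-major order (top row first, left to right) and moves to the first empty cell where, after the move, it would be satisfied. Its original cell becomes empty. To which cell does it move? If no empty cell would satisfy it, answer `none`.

Vacating (5,5). Empty cells in order:
  (4,2): 4/6 same-type → satisfied — stop here.

(4,2)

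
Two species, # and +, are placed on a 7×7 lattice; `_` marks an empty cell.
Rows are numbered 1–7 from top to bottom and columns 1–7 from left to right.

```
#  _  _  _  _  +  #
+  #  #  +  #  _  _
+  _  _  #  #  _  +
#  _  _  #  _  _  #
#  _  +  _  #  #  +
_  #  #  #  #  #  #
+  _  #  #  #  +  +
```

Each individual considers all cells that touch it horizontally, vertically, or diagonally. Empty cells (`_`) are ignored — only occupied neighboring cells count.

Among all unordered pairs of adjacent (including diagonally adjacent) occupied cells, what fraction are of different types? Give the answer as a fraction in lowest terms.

26/63

Scan each occupied cell's neighbors to the right and below (and the two forward diagonals) so each pair is counted once.
From row 1: 3 unlike of 4 pairs (running 3/4).
From row 2: 6 unlike of 11 pairs (running 9/15).
From row 3: 2 unlike of 5 pairs (running 11/20).
From row 4: 2 unlike of 5 pairs (running 13/25).
From row 5: 6 unlike of 14 pairs (running 19/39).
From row 6: 6 unlike of 20 pairs (running 25/59).
From row 7: 1 unlike of 4 pairs (running 26/63).
Total adjacent occupied pairs: 63; unlike-type pairs: 26.
26/63 is already in lowest terms.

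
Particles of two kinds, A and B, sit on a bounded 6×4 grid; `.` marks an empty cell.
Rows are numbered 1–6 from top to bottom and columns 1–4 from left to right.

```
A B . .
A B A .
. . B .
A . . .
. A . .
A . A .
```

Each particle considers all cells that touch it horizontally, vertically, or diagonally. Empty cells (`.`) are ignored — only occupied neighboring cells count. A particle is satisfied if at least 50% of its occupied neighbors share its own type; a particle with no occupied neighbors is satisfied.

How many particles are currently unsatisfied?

(1,1)A 1/3 ✗
(1,2)B 1/4 ✗
(2,1)A 1/3 ✗
(2,2)B 2/5 ✗
(2,3)A 0/3 ✗
(3,3)B 1/2 ✓
(4,1)A 1/1 ✓
(5,2)A 3/3 ✓
(6,1)A 1/1 ✓
(6,3)A 1/1 ✓
Unsatisfied: (1,1), (1,2), (2,1), (2,2), (2,3) — 5 in total.

5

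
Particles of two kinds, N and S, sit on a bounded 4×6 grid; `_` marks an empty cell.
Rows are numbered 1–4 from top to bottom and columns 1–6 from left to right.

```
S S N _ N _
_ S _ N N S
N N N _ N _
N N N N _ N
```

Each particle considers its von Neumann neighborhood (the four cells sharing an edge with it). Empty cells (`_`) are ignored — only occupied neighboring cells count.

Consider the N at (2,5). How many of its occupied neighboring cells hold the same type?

3

Occupied neighbors of (2,5): (1,5)=N, (3,5)=N, (2,4)=N, (2,6)=S.
Same type (N): 3 of 4.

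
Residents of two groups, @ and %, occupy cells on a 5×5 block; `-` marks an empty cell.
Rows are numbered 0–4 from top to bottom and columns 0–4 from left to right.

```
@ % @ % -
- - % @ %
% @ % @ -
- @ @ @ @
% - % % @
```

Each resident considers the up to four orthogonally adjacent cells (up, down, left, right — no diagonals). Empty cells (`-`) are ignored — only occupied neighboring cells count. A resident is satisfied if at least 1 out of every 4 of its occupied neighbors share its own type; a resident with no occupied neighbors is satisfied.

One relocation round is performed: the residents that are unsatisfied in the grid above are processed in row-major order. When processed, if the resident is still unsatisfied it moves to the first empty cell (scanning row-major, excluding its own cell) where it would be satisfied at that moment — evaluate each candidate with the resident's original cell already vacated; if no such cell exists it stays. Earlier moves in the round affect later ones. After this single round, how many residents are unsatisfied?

1

Initially unsatisfied (in order): (0,0), (0,1), (0,2), (0,3), (1,4), (2,0).
  (0,0) → (1,1).
  (0,1) → (0,0).
  (0,2) → (0,1).
  (0,3) → (0,2).
  (1,4) → (0,3).
  (2,0) → (0,4).
Resulting grid:
% @ % % %
- @ % @ -
- @ % @ -
- @ @ @ @
% - % % @
Unsatisfied now: (0,0).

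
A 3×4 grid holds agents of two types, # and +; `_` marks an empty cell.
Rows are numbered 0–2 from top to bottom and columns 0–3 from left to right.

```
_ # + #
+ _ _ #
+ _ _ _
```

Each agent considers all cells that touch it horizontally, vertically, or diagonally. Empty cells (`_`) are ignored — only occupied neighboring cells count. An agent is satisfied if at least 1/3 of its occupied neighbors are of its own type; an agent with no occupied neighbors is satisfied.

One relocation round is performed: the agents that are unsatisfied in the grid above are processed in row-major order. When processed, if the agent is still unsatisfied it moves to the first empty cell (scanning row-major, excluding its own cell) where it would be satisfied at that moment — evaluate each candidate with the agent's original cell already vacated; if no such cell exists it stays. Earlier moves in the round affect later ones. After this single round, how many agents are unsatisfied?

0

Initially unsatisfied (in order): (0,1), (0,2).
  (0,1) → (1,2).
  (0,2) → (0,0).
Resulting grid:
+ _ _ #
+ _ # #
+ _ _ _
All satisfied now.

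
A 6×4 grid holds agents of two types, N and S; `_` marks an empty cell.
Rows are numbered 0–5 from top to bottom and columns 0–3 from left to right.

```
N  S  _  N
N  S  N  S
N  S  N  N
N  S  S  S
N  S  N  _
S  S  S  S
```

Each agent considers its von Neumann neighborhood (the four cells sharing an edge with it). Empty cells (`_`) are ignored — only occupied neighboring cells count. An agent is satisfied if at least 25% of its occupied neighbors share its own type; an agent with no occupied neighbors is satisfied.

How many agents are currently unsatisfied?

Row 0: (0,0)N 1/2 ✓ · (0,1)S 1/2 ✓ · (0,3)N 0/1 ✗
Row 1: (1,0)N 2/3 ✓ · (1,1)S 2/4 ✓ · (1,2)N 1/3 ✓ · (1,3)S 0/3 ✗
Row 2: (2,0)N 2/3 ✓ · (2,1)S 2/4 ✓ · (2,2)N 2/4 ✓ · (2,3)N 1/3 ✓
Row 3: (3,0)N 2/3 ✓ · (3,1)S 3/4 ✓ · (3,2)S 2/4 ✓ · (3,3)S 1/2 ✓
Row 4: (4,0)N 1/3 ✓ · (4,1)S 2/4 ✓ · (4,2)N 0/3 ✗
Row 5: (5,0)S 1/2 ✓ · (5,1)S 3/3 ✓ · (5,2)S 2/3 ✓ · (5,3)S 1/1 ✓
Unsatisfied: (0,3), (1,3), (4,2) — 3 in total.

3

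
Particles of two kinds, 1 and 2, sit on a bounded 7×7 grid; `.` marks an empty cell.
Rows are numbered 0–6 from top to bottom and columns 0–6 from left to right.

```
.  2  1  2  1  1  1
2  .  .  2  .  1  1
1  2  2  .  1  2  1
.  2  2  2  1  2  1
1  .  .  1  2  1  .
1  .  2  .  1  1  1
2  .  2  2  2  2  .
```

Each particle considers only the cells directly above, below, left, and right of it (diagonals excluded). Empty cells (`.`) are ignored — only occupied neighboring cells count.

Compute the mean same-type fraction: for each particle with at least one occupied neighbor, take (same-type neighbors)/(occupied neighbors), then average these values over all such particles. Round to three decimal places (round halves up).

0.556

(0,1)2 0/1
(0,2)1 0/2
(0,3)2 1/3
(0,4)1 1/2
(0,5)1 3/3
(0,6)1 2/2
(1,0)2 0/1
(1,3)2 1/1
(1,5)1 2/3
(1,6)1 3/3
(2,0)1 0/2
(2,1)2 2/3
(2,2)2 2/2
(2,4)1 1/2
(2,5)2 1/4
(2,6)1 2/3
(3,1)2 2/2
(3,2)2 3/3
(3,3)2 1/3
(3,4)1 1/4
(3,5)2 1/4
(3,6)1 1/2
(4,0)1 1/1
(4,3)1 0/2
(4,4)2 0/4
(4,5)1 1/3
(5,0)1 1/2
(5,2)2 1/1
(5,4)1 1/3
(5,5)1 3/4
(5,6)1 1/1
(6,0)2 0/1
(6,2)2 2/2
(6,3)2 2/2
(6,4)2 2/3
(6,5)2 1/2
Sum over 36 particles: 0/1 + 0/2 + 1/3 + 1/2 + 3/3 + 2/2 + 0/1 + 1/1 + 2/3 + 3/3 + 0/2 + 2/3 + 2/2 + 1/2 + 1/4 + 2/3 + 2/2 + 3/3 + 1/3 + 1/4 + 1/4 + 1/2 + 1/1 + 0/2 + 0/4 + 1/3 + 1/2 + 1/1 + 1/3 + 3/4 + 1/1 + 0/1 + 2/2 + 2/2 + 2/3 + 1/2 = 20; mean = 20 ÷ 36 = 5/9 = 0.555555… → 0.556.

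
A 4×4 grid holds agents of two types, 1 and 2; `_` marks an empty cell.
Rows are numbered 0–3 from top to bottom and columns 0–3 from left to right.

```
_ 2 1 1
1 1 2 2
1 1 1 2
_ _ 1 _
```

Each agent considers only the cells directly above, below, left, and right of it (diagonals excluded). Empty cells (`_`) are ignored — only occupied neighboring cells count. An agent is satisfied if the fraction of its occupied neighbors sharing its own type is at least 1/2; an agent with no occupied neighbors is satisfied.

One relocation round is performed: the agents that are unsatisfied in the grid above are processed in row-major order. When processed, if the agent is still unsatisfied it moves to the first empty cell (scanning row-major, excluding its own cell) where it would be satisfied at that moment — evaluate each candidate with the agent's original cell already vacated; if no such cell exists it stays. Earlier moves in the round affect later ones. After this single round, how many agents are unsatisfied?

1

Initially unsatisfied (in order): (0,1), (0,2), (1,2).
  (0,1) → (3,3).
  (0,2): now satisfied by earlier moves; stays.
  (1,2): no empty cell satisfies it; stays.
Resulting grid:
_ _ 1 1
1 1 2 2
1 1 1 2
_ _ 1 2
Unsatisfied now: (1,2).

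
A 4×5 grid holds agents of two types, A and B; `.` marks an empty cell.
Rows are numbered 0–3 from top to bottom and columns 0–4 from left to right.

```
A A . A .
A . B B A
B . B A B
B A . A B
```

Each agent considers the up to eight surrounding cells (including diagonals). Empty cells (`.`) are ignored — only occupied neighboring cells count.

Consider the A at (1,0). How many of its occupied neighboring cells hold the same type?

2

Occupied neighbors of (1,0): (0,0)=A, (0,1)=A, (2,0)=B.
Same type (A): 2 of 3.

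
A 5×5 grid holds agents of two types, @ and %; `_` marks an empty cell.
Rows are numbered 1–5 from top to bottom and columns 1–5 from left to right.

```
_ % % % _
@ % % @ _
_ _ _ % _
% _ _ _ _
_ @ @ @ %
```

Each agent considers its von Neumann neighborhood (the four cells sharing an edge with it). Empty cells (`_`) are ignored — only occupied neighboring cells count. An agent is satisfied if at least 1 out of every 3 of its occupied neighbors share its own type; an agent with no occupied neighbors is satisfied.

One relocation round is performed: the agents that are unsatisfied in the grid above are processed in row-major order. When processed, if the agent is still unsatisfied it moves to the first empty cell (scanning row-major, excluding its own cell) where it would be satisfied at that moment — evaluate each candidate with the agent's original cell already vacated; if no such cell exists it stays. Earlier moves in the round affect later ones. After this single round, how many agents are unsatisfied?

0

Initially unsatisfied (in order): (2,1), (2,4), (3,4), (5,5).
  (2,1) → (2,5).
  (2,4) → (1,5).
  (3,4): now satisfied by earlier moves; stays.
  (5,5) → (1,1).
Resulting grid:
% % % % @
_ % % _ @
_ _ _ % _
% _ _ _ _
_ @ @ @ _
All satisfied now.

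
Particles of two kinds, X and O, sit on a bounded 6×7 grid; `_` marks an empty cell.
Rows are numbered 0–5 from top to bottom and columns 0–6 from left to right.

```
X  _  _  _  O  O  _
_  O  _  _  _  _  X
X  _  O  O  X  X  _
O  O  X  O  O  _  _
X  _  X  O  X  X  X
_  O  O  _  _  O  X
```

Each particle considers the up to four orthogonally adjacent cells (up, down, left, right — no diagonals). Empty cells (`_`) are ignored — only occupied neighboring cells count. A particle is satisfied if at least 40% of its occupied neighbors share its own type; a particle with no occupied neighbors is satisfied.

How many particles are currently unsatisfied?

10

Row 0: (0,0)X 0/0 ok · (0,4)O 1/1 ok · (0,5)O 1/1 ok
Row 1: (1,1)O 0/0 ok · (1,6)X 0/0 ok
Row 2: (2,0)X 0/1 unhappy · (2,2)O 1/2 ok · (2,3)O 2/3 ok · (2,4)X 1/3 unhappy · (2,5)X 1/1 ok
Row 3: (3,0)O 1/3 unhappy · (3,1)O 1/2 ok · (3,2)X 1/4 unhappy · (3,3)O 3/4 ok · (3,4)O 1/3 unhappy
Row 4: (4,0)X 0/1 unhappy · (4,2)X 1/3 unhappy · (4,3)O 1/3 unhappy · (4,4)X 1/3 unhappy · (4,5)X 2/3 ok · (4,6)X 2/2 ok
Row 5: (5,1)O 1/1 ok · (5,2)O 1/2 ok · (5,5)O 0/2 unhappy · (5,6)X 1/2 ok
Unsatisfied: (2,0), (2,4), (3,0), (3,2), (3,4), (4,0), (4,2), (4,3), (4,4), (5,5) — 10 in total.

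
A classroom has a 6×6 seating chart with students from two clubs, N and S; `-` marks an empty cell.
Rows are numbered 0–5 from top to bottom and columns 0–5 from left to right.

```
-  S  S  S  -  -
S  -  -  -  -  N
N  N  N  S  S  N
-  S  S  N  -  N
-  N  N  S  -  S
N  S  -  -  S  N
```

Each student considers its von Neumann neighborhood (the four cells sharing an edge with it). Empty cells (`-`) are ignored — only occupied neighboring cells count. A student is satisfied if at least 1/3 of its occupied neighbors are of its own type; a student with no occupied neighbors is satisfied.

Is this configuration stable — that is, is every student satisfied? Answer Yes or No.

Row 0: (0,1)S 1/1 ok · (0,2)S 2/2 ok · (0,3)S 1/1 ok
Row 1: (1,0)S 0/1 unhappy · (1,5)N 1/1 ok
Row 2: (2,0)N 1/2 ok · (2,1)N 2/3 ok · (2,2)N 1/3 ok · (2,3)S 1/3 ok · (2,4)S 1/2 ok · (2,5)N 2/3 ok
Row 3: (3,1)S 1/3 ok · (3,2)S 1/4 unhappy · (3,3)N 0/3 unhappy · (3,5)N 1/2 ok
Row 4: (4,1)N 1/3 ok · (4,2)N 1/3 ok · (4,3)S 0/2 unhappy · (4,5)S 0/2 unhappy
Row 5: (5,0)N 0/1 unhappy · (5,1)S 0/2 unhappy · (5,4)S 0/1 unhappy · (5,5)N 0/2 unhappy
For instance (1,0) has only 0/1 same-type neighbors, below 1/3.

No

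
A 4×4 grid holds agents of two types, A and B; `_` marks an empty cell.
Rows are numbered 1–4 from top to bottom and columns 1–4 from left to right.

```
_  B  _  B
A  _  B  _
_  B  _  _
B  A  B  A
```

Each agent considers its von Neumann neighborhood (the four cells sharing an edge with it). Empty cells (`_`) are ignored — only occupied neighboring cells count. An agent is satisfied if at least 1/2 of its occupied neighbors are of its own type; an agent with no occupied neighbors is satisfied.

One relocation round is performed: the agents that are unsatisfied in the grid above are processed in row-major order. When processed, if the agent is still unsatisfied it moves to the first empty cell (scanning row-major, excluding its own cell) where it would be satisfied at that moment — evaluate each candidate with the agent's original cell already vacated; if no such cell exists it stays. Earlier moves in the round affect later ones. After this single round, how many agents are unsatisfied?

Initially unsatisfied (in order): (3,2), (4,1), (4,2), (4,3), (4,4).
  (3,2) → (1,1).
  (4,1) → (1,3).
  (4,2) → (3,1).
  (4,3) → (2,2).
  (4,4): now satisfied by earlier moves; stays.
Resulting grid:
B B B B
A B B _
A _ _ _
_ _ _ A
Unsatisfied now: (2,1).

1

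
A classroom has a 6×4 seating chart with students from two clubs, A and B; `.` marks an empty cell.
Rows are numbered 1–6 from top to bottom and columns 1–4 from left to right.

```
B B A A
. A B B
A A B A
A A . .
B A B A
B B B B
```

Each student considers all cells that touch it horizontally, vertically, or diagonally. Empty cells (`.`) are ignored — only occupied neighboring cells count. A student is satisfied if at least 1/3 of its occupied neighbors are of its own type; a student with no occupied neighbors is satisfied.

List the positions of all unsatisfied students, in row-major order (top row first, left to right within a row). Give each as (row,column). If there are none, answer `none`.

(3,4), (5,2), (5,4)

Row 1: (1,1)B 1/2 ✓ · (1,2)B 2/4 ✓ · (1,3)A 2/5 ✓ · (1,4)A 1/3 ✓
Row 2: (2,2)A 3/7 ✓ · (2,3)B 3/8 ✓ · (2,4)B 2/5 ✓
Row 3: (3,1)A 4/4 ✓ · (3,2)A 4/6 ✓ · (3,3)B 2/6 ✓ · (3,4)A 0/3 ✗
Row 4: (4,1)A 4/5 ✓ · (4,2)A 4/7 ✓
Row 5: (5,1)B 2/5 ✓ · (5,2)A 2/7 ✗ · (5,3)B 3/6 ✓ · (5,4)A 0/3 ✗
Row 6: (6,1)B 2/3 ✓ · (6,2)B 4/5 ✓ · (6,3)B 3/5 ✓ · (6,4)B 2/3 ✓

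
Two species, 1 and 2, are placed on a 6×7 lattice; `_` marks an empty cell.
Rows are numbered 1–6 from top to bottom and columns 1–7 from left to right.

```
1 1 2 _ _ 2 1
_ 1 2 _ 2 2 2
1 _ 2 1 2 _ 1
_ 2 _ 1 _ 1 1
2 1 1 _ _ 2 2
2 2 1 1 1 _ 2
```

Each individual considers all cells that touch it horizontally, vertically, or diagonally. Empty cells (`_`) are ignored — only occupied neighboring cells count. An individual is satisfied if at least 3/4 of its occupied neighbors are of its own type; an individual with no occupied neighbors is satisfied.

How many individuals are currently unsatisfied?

(1,1)1 2/2 satisfied
(1,2)1 2/4 not
(1,3)2 1/3 not
(1,6)2 3/4 satisfied
(1,7)1 0/3 not
(2,2)1 3/6 not
(2,3)2 2/5 not
(2,5)2 3/4 satisfied
(2,6)2 4/6 not
(2,7)2 2/4 not
(3,1)1 1/2 not
(3,3)2 2/5 not
(3,4)1 1/5 not
(3,5)2 2/5 not
(3,7)1 2/4 not
(4,2)2 2/5 not
(4,4)1 2/4 not
(4,6)1 2/5 not
(4,7)1 2/4 not
(5,1)2 3/4 satisfied
(5,2)1 2/6 not
(5,3)1 4/6 not
(5,6)2 2/5 not
(5,7)2 2/4 not
(6,1)2 2/3 not
(6,2)2 2/5 not
(6,3)1 3/4 satisfied
(6,4)1 3/3 satisfied
(6,5)1 1/2 not
(6,7)2 2/2 satisfied
Unsatisfied: (1,2), (1,3), (1,7), (2,2), (2,3), (2,6), (2,7), (3,1), (3,3), (3,4), (3,5), (3,7), (4,2), (4,4), (4,6), (4,7), (5,2), (5,3), (5,6), (5,7), (6,1), (6,2), (6,5) — 23 in total.

23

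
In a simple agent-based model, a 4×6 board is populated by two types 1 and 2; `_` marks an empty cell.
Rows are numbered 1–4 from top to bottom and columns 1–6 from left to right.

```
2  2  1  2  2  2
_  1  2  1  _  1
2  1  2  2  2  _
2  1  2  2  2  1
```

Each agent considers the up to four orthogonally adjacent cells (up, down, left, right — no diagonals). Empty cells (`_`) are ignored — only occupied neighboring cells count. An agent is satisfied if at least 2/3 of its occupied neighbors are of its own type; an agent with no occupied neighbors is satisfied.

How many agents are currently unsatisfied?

Row 1: (1,1)2 1/1 satisfied · (1,2)2 1/3 not · (1,3)1 0/3 not · (1,4)2 1/3 not · (1,5)2 2/2 satisfied · (1,6)2 1/2 not
Row 2: (2,2)1 1/3 not · (2,3)2 1/4 not · (2,4)1 0/3 not · (2,6)1 0/1 not
Row 3: (3,1)2 1/2 not · (3,2)1 2/4 not · (3,3)2 3/4 satisfied · (3,4)2 3/4 satisfied · (3,5)2 2/2 satisfied
Row 4: (4,1)2 1/2 not · (4,2)1 1/3 not · (4,3)2 2/3 satisfied · (4,4)2 3/3 satisfied · (4,5)2 2/3 satisfied · (4,6)1 0/1 not
Unsatisfied: (1,2), (1,3), (1,4), (1,6), (2,2), (2,3), (2,4), (2,6), (3,1), (3,2), (4,1), (4,2), (4,6) — 13 in total.

13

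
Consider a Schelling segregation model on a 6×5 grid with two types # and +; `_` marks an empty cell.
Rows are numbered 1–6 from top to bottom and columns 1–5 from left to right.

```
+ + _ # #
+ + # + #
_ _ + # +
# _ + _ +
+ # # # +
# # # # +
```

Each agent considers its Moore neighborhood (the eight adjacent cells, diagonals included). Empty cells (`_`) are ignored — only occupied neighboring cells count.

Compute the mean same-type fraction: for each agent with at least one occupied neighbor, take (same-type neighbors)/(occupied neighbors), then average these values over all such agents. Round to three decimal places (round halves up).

0.586

(1,1)+ 3/3
(1,2)+ 3/4
(1,4)# 3/4
(1,5)# 2/3
(2,1)+ 3/3
(2,2)+ 4/5
(2,3)# 2/6
(2,4)+ 2/7
(2,5)# 3/5
(3,3)+ 3/5
(3,4)# 2/7
(3,5)+ 2/4
(4,1)# 1/2
(4,3)+ 1/5
(4,5)+ 2/4
(5,1)+ 0/4
(5,2)# 5/7
(5,3)# 5/6
(5,4)# 3/7
(5,5)+ 2/4
(6,1)# 2/3
(6,2)# 4/5
(6,3)# 5/5
(6,4)# 3/5
(6,5)+ 1/3
Sum over 25 agents: 3/3 + 3/4 + 3/4 + 2/3 + 3/3 + 4/5 + 2/6 + 2/7 + 3/5 + 3/5 + 2/7 + 2/4 + 1/2 + 1/5 + 2/4 + 0/4 + 5/7 + 5/6 + 3/7 + 2/4 + 2/3 + 4/5 + 5/5 + 3/5 + 1/3 = 1538/105; mean = 1538/105 ÷ 25 = 1538/2625 = 0.585904… → 0.586.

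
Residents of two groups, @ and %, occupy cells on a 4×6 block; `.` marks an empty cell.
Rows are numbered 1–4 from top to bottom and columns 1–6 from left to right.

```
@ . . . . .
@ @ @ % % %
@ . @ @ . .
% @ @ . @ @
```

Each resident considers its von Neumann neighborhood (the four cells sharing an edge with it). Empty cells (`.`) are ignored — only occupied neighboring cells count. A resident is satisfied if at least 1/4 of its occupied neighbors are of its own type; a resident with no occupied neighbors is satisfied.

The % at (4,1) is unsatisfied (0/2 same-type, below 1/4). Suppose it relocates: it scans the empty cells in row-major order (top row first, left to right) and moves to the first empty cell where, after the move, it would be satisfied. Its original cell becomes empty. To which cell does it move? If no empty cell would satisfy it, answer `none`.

Vacating (4,1). Empty cells in order:
  (1,2): 0/2 same-type → still unsatisfied.
  (1,3): 0/1 same-type → still unsatisfied.
  (1,4): 1/1 same-type → satisfied — stop here.

(1,4)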